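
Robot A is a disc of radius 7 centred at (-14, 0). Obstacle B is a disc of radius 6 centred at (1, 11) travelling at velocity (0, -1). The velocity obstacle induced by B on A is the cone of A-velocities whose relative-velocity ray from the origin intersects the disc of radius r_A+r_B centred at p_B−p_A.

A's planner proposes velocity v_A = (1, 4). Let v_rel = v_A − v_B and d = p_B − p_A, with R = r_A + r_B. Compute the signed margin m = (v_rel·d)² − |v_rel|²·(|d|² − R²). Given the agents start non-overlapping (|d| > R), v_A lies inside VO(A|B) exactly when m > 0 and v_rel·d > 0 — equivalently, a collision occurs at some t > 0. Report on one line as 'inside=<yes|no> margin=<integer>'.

d = (15, 11),  |d|² = 346;  R = 7+6 = 13,  c = 346−13² = 177
v_rel = (1, 5),  |v_rel|² = 26;  v_rel·d = (1)·(15) + (5)·(11) = 70
26·t² − 140·t + 177 = 0  ⇒  m = 70² − 26·177 = 298
m = 298 > 0,  v_rel·d = 70 > 0  ⇒  inside

inside=yes margin=298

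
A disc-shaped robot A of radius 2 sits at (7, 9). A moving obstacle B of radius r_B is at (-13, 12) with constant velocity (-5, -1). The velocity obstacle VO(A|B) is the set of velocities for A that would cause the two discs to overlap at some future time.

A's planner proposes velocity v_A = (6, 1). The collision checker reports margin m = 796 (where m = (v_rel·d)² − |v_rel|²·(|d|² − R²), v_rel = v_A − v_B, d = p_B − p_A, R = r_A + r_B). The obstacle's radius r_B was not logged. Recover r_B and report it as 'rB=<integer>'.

m = 796
d = (-20, 3);  v_rel = (11, 2),  |v_rel|² = 125
v_rel×d = (11)·(3) − (2)·(-20) = 73
since m = R²·125 − 73²:  R² = (5329 + 796) / 125 = 49
R = √49 = 7  ⇒  r_B = 7 − 2 = 5

rB=5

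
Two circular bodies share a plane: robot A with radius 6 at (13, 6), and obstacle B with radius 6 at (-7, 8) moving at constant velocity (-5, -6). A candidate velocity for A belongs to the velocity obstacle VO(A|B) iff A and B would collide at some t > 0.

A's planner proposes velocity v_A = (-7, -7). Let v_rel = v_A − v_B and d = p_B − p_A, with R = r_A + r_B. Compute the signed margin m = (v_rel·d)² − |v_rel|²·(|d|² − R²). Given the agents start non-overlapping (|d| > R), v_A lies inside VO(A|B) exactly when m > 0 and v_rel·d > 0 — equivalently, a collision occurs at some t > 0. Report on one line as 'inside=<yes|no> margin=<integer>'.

d = (-20, 2),  |d|² = 404;  R = 6+6 = 12,  c = 404−12² = 260
v_rel = (-2, -1),  |v_rel|² = 5;  v_rel·d = (-2)·(-20) + (-1)·(2) = 38
5·t² − 76·t + 260 = 0  ⇒  m = 38² − 5·260 = 144
m = 144 > 0,  v_rel·d = 38 > 0  ⇒  inside

inside=yes margin=144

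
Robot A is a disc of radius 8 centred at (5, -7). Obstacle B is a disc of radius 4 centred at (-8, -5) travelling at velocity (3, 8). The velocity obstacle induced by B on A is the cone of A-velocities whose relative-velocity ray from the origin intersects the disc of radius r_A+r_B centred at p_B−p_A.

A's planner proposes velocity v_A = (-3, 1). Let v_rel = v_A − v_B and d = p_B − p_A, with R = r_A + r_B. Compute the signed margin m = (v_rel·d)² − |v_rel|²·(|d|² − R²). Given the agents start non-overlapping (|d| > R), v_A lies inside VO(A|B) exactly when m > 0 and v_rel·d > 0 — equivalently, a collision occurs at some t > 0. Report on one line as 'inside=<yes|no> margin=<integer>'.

d = (-13, 2),  |d|² = 173;  R = 8+4 = 12,  c = 173−12² = 29
v_rel = (-6, -7),  |v_rel|² = 85;  v_rel·d = (-6)·(-13) + (-7)·(2) = 64
85·t² − 128·t + 29 = 0  ⇒  m = 64² − 85·29 = 1631
m = 1631 > 0,  v_rel·d = 64 > 0  ⇒  inside

inside=yes margin=1631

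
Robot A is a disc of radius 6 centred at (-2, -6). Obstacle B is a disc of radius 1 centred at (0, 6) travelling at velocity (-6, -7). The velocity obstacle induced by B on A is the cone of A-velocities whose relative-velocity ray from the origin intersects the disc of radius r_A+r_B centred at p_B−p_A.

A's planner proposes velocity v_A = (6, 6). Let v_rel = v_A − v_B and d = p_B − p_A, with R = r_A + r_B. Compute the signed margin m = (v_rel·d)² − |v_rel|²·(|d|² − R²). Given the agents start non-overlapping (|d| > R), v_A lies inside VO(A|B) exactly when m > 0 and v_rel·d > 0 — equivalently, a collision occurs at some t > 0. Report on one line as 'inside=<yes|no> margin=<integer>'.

d = (2, 12),  |d|² = 148;  R = 6+1 = 7,  c = 148−7² = 99
v_rel = (12, 13),  |v_rel|² = 313;  v_rel·d = (12)·(2) + (13)·(12) = 180
313·t² − 360·t + 99 = 0  ⇒  m = 180² − 313·99 = 1413
m = 1413 > 0,  v_rel·d = 180 > 0  ⇒  inside

inside=yes margin=1413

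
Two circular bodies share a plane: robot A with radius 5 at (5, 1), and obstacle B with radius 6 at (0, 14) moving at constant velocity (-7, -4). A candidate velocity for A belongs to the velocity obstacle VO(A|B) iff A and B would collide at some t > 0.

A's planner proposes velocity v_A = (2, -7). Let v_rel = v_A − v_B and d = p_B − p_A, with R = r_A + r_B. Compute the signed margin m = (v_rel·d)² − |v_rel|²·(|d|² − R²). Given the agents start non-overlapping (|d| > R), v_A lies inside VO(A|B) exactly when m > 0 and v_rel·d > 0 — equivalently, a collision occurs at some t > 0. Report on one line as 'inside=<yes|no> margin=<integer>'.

d = (-5, 13),  |d|² = 194;  R = 5+6 = 11,  c = 194−11² = 73
v_rel = (9, -3),  |v_rel|² = 90;  v_rel·d = (9)·(-5) + (-3)·(13) = -84
90·t² + 168·t + 73 = 0  ⇒  m = (-84)² − 90·73 = 486
m = 486 > 0,  v_rel·d = -84 < 0  ⇒  outside

inside=no margin=486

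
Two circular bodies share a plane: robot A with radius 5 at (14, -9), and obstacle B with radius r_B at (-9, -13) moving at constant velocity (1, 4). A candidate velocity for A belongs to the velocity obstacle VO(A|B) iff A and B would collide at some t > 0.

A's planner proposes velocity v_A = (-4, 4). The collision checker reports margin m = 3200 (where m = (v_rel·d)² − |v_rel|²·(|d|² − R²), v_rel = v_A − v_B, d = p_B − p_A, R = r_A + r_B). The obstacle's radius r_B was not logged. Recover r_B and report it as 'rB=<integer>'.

m = 3200
d = (-23, -4);  v_rel = (-5, 0),  |v_rel|² = 25
v_rel×d = (-5)·(-4) − (0)·(-23) = 20
since m = R²·25 − 20²:  R² = (400 + 3200) / 25 = 144
R = √144 = 12  ⇒  r_B = 12 − 5 = 7

rB=7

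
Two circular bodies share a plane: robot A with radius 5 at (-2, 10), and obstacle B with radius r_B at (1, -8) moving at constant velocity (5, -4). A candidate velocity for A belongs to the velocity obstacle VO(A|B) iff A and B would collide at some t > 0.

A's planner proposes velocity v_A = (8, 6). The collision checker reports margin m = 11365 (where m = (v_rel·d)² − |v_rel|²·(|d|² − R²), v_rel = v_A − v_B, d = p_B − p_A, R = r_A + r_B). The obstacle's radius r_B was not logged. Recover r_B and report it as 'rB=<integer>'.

m = 11365
d = (3, -18);  v_rel = (3, 10),  |v_rel|² = 109
v_rel×d = (3)·(-18) − (10)·(3) = -84
since m = R²·109 − (-84)²:  R² = (7056 + 11365) / 109 = 169
R = √169 = 13  ⇒  r_B = 13 − 5 = 8

rB=8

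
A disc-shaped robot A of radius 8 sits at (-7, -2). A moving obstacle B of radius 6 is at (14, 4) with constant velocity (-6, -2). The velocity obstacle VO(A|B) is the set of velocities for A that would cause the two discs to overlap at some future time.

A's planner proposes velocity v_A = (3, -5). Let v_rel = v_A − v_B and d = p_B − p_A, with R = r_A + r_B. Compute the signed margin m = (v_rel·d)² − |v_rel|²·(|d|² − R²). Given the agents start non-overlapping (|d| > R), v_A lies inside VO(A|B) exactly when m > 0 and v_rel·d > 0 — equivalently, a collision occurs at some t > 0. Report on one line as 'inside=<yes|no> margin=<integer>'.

d = (21, 6),  |d|² = 477;  R = 8+6 = 14,  c = 477−14² = 281
v_rel = (9, -3),  |v_rel|² = 90;  v_rel·d = (9)·(21) + (-3)·(6) = 171
90·t² − 342·t + 281 = 0  ⇒  m = 171² − 90·281 = 3951
m = 3951 > 0,  v_rel·d = 171 > 0  ⇒  inside

inside=yes margin=3951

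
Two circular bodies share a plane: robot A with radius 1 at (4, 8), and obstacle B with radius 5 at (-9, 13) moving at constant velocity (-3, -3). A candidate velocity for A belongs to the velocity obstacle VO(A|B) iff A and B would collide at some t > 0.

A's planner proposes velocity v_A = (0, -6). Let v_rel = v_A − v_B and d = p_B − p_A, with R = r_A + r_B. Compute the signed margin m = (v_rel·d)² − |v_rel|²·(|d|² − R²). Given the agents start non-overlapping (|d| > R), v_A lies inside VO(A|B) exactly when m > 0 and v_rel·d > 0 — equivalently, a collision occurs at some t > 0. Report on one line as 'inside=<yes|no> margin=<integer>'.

d = (-13, 5),  |d|² = 194;  R = 1+5 = 6,  c = 194−6² = 158
v_rel = (3, -3),  |v_rel|² = 18;  v_rel·d = (3)·(-13) + (-3)·(5) = -54
18·t² + 108·t + 158 = 0  ⇒  m = (-54)² − 18·158 = 72
m = 72 > 0,  v_rel·d = -54 < 0  ⇒  outside

inside=no margin=72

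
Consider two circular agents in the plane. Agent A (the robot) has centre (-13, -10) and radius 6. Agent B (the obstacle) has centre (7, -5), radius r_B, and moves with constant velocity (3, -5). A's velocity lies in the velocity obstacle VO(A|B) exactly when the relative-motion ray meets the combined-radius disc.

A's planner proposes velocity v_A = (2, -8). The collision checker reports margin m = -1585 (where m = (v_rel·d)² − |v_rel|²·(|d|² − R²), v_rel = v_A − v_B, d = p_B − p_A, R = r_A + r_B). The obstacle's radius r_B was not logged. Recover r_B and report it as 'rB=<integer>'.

m = -1585
d = (20, 5);  v_rel = (-1, -3),  |v_rel|² = 10
v_rel×d = (-1)·(5) − (-3)·(20) = 55
since m = R²·10 − 55²:  R² = (3025 + -1585) / 10 = 144
R = √144 = 12  ⇒  r_B = 12 − 6 = 6

rB=6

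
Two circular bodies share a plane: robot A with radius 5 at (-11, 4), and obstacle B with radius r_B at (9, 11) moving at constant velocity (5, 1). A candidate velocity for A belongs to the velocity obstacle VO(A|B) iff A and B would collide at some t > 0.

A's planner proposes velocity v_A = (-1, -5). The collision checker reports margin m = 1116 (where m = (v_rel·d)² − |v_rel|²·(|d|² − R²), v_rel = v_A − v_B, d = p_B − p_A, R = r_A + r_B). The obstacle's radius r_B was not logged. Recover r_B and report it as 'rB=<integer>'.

m = 1116
d = (20, 7);  v_rel = (-6, -6),  |v_rel|² = 72
v_rel×d = (-6)·(7) − (-6)·(20) = 78
since m = R²·72 − 78²:  R² = (6084 + 1116) / 72 = 100
R = √100 = 10  ⇒  r_B = 10 − 5 = 5

rB=5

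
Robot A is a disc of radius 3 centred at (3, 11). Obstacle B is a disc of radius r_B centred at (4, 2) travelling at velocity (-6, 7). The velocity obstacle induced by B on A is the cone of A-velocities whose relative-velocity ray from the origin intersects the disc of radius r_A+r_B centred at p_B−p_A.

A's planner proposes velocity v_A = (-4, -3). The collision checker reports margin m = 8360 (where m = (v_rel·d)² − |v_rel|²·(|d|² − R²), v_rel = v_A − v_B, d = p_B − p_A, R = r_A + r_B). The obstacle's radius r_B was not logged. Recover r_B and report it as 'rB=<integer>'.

m = 8360
d = (1, -9);  v_rel = (2, -10),  |v_rel|² = 104
v_rel×d = (2)·(-9) − (-10)·(1) = -8
since m = R²·104 − (-8)²:  R² = (64 + 8360) / 104 = 81
R = √81 = 9  ⇒  r_B = 9 − 3 = 6

rB=6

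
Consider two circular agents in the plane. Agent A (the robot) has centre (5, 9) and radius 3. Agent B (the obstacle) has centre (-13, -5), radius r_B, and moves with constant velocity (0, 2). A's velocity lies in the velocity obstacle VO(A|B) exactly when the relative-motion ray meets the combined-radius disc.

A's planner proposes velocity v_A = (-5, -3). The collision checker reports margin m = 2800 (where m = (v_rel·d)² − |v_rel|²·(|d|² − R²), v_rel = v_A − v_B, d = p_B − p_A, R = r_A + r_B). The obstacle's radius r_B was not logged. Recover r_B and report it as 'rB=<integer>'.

m = 2800
d = (-18, -14);  v_rel = (-5, -5),  |v_rel|² = 50
v_rel×d = (-5)·(-14) − (-5)·(-18) = -20
since m = R²·50 − (-20)²:  R² = (400 + 2800) / 50 = 64
R = √64 = 8  ⇒  r_B = 8 − 3 = 5

rB=5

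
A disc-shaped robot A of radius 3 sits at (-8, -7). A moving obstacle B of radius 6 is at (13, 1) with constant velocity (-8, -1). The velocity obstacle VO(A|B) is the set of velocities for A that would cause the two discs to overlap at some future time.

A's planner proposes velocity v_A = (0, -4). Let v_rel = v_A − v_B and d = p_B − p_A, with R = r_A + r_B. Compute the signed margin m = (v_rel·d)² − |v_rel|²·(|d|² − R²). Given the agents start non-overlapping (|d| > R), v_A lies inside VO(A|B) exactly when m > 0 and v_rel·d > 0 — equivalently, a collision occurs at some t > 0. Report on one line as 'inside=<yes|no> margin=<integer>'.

d = (21, 8),  |d|² = 505;  R = 3+6 = 9,  c = 505−9² = 424
v_rel = (8, -3),  |v_rel|² = 73;  v_rel·d = (8)·(21) + (-3)·(8) = 144
73·t² − 288·t + 424 = 0  ⇒  m = 144² − 73·424 = -10216
m = -10216 < 0,  v_rel·d = 144 > 0  ⇒  outside

inside=no margin=-10216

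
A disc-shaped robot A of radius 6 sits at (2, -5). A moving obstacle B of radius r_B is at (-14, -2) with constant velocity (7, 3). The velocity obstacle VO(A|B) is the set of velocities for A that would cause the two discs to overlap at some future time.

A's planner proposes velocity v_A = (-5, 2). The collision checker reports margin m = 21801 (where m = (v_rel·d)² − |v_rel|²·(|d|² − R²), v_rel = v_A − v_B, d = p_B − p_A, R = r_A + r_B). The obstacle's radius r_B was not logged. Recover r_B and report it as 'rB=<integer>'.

m = 21801
d = (-16, 3);  v_rel = (-12, -1),  |v_rel|² = 145
v_rel×d = (-12)·(3) − (-1)·(-16) = -52
since m = R²·145 − (-52)²:  R² = (2704 + 21801) / 145 = 169
R = √169 = 13  ⇒  r_B = 13 − 6 = 7

rB=7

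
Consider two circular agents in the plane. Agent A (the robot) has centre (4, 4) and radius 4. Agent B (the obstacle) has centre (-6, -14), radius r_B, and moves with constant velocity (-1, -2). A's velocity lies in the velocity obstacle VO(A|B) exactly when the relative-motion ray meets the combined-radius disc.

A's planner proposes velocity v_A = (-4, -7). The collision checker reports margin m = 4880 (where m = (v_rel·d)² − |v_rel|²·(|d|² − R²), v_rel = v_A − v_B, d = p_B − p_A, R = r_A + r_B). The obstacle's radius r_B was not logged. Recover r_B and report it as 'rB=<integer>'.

m = 4880
d = (-10, -18);  v_rel = (-3, -5),  |v_rel|² = 34
v_rel×d = (-3)·(-18) − (-5)·(-10) = 4
since m = R²·34 − 4²:  R² = (16 + 4880) / 34 = 144
R = √144 = 12  ⇒  r_B = 12 − 4 = 8

rB=8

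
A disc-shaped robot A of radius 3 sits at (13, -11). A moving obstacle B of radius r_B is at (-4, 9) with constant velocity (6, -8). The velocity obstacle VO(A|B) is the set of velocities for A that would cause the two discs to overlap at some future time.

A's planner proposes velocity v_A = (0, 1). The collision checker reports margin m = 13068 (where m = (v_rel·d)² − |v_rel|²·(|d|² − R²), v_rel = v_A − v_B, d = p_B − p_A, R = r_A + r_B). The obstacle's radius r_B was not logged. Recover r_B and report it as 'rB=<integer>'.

m = 13068
d = (-17, 20);  v_rel = (-6, 9),  |v_rel|² = 117
v_rel×d = (-6)·(20) − (9)·(-17) = 33
since m = R²·117 − 33²:  R² = (1089 + 13068) / 117 = 121
R = √121 = 11  ⇒  r_B = 11 − 3 = 8

rB=8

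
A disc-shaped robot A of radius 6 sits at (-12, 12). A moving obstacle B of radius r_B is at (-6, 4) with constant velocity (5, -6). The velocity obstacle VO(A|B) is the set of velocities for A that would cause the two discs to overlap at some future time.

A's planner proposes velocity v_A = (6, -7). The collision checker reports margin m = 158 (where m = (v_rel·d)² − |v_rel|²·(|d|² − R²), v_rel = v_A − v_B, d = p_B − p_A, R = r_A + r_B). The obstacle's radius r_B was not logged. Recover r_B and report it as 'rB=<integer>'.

m = 158
d = (6, -8);  v_rel = (1, -1),  |v_rel|² = 2
v_rel×d = (1)·(-8) − (-1)·(6) = -2
since m = R²·2 − (-2)²:  R² = (4 + 158) / 2 = 81
R = √81 = 9  ⇒  r_B = 9 − 6 = 3

rB=3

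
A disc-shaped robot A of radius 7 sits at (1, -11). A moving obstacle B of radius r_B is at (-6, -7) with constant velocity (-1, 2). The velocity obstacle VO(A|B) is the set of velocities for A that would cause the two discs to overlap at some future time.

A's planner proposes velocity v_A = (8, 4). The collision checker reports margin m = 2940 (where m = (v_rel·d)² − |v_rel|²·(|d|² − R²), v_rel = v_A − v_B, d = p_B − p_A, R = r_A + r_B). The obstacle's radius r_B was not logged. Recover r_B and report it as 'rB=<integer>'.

m = 2940
d = (-7, 4);  v_rel = (9, 2),  |v_rel|² = 85
v_rel×d = (9)·(4) − (2)·(-7) = 50
since m = R²·85 − 50²:  R² = (2500 + 2940) / 85 = 64
R = √64 = 8  ⇒  r_B = 8 − 7 = 1

rB=1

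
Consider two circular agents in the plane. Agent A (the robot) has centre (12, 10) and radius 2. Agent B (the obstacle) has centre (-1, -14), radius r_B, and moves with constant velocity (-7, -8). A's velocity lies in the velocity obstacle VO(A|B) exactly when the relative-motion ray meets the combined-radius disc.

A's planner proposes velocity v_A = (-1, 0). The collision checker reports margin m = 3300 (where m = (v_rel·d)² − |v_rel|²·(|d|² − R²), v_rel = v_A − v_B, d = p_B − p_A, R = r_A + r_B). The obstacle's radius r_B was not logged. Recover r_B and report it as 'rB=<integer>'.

m = 3300
d = (-13, -24);  v_rel = (6, 8),  |v_rel|² = 100
v_rel×d = (6)·(-24) − (8)·(-13) = -40
since m = R²·100 − (-40)²:  R² = (1600 + 3300) / 100 = 49
R = √49 = 7  ⇒  r_B = 7 − 2 = 5

rB=5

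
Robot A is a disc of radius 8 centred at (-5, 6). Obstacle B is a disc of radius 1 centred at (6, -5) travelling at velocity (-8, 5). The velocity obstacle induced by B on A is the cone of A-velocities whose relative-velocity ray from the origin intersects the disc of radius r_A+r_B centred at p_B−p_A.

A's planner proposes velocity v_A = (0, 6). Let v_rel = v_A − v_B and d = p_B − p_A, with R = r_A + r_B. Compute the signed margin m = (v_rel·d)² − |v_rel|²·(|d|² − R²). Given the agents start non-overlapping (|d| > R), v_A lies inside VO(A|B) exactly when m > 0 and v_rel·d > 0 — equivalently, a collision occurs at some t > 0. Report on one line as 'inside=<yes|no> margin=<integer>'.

d = (11, -11),  |d|² = 242;  R = 8+1 = 9,  c = 242−9² = 161
v_rel = (8, 1),  |v_rel|² = 65;  v_rel·d = (8)·(11) + (1)·(-11) = 77
65·t² − 154·t + 161 = 0  ⇒  m = 77² − 65·161 = -4536
m = -4536 < 0,  v_rel·d = 77 > 0  ⇒  outside

inside=no margin=-4536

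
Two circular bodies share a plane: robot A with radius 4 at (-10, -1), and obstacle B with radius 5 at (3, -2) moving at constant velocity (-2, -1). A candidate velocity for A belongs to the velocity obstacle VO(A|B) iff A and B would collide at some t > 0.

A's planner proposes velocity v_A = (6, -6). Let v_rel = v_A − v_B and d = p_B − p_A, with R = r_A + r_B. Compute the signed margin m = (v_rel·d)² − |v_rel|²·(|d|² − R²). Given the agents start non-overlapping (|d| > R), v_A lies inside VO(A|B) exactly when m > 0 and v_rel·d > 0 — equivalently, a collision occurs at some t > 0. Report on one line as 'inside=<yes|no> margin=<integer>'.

d = (13, -1),  |d|² = 170;  R = 4+5 = 9,  c = 170−9² = 89
v_rel = (8, -5),  |v_rel|² = 89;  v_rel·d = (8)·(13) + (-5)·(-1) = 109
89·t² − 218·t + 89 = 0  ⇒  m = 109² − 89·89 = 3960
m = 3960 > 0,  v_rel·d = 109 > 0  ⇒  inside

inside=yes margin=3960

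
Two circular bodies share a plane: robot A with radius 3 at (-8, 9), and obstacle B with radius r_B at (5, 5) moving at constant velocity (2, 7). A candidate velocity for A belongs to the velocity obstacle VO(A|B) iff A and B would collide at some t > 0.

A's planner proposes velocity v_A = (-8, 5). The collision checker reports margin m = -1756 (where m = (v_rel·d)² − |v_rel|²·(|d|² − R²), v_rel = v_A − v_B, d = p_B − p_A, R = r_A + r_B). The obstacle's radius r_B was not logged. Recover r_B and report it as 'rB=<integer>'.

m = -1756
d = (13, -4);  v_rel = (-10, -2),  |v_rel|² = 104
v_rel×d = (-10)·(-4) − (-2)·(13) = 66
since m = R²·104 − 66²:  R² = (4356 + -1756) / 104 = 25
R = √25 = 5  ⇒  r_B = 5 − 3 = 2

rB=2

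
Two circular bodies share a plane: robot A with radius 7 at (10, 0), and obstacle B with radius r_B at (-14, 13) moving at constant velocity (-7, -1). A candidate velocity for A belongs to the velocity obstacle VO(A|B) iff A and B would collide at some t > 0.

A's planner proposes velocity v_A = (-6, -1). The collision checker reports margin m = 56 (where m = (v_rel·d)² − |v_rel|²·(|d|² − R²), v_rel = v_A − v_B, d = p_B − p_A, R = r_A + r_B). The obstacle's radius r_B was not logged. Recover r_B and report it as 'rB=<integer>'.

m = 56
d = (-24, 13);  v_rel = (1, 0),  |v_rel|² = 1
v_rel×d = (1)·(13) − (0)·(-24) = 13
since m = R²·1 − 13²:  R² = (169 + 56) / 1 = 225
R = √225 = 15  ⇒  r_B = 15 − 7 = 8

rB=8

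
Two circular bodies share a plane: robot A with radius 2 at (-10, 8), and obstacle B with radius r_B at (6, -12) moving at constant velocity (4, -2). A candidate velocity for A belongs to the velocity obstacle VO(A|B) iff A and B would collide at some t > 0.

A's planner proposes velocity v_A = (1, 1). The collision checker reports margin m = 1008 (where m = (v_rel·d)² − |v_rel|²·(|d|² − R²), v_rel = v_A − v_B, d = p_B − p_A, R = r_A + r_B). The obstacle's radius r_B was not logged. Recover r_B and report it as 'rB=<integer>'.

m = 1008
d = (16, -20);  v_rel = (-3, 3),  |v_rel|² = 18
v_rel×d = (-3)·(-20) − (3)·(16) = 12
since m = R²·18 − 12²:  R² = (144 + 1008) / 18 = 64
R = √64 = 8  ⇒  r_B = 8 − 2 = 6

rB=6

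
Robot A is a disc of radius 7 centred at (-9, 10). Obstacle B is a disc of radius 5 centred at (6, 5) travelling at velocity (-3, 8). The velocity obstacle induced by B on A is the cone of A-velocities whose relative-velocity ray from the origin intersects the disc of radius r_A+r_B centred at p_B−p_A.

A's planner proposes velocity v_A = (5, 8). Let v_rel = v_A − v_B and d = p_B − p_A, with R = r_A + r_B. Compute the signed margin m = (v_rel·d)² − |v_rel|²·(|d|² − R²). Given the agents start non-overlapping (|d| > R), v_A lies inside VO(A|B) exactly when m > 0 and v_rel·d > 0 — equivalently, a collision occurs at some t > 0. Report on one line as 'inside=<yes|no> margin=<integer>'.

d = (15, -5),  |d|² = 250;  R = 7+5 = 12,  c = 250−12² = 106
v_rel = (8, 0),  |v_rel|² = 64;  v_rel·d = (8)·(15) + (0)·(-5) = 120
64·t² − 240·t + 106 = 0  ⇒  m = 120² − 64·106 = 7616
m = 7616 > 0,  v_rel·d = 120 > 0  ⇒  inside

inside=yes margin=7616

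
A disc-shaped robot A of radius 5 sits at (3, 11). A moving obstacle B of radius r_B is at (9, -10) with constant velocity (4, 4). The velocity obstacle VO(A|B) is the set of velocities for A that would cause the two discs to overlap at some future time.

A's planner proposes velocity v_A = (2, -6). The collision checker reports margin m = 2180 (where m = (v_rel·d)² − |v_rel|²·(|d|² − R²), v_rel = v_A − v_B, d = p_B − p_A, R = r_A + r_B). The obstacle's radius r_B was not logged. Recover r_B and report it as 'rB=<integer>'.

m = 2180
d = (6, -21);  v_rel = (-2, -10),  |v_rel|² = 104
v_rel×d = (-2)·(-21) − (-10)·(6) = 102
since m = R²·104 − 102²:  R² = (10404 + 2180) / 104 = 121
R = √121 = 11  ⇒  r_B = 11 − 5 = 6

rB=6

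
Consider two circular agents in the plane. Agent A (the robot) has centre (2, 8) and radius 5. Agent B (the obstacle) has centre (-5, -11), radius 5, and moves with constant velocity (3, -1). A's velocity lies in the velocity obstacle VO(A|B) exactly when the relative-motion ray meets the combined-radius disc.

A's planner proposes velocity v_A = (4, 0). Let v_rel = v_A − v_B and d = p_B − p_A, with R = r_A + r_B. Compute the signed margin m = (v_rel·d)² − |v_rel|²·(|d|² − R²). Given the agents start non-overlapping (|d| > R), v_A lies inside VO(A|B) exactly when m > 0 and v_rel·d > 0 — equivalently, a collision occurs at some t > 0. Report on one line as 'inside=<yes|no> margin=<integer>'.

d = (-7, -19),  |d|² = 410;  R = 5+5 = 10,  c = 410−10² = 310
v_rel = (1, 1),  |v_rel|² = 2;  v_rel·d = (1)·(-7) + (1)·(-19) = -26
2·t² + 52·t + 310 = 0  ⇒  m = (-26)² − 2·310 = 56
m = 56 > 0,  v_rel·d = -26 < 0  ⇒  outside

inside=no margin=56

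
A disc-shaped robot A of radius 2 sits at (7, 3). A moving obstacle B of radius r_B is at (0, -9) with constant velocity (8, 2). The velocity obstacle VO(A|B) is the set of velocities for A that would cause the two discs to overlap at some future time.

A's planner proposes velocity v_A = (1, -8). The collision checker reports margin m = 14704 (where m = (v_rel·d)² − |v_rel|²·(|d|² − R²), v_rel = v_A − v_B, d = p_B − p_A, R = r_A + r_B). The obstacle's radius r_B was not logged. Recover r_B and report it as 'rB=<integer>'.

m = 14704
d = (-7, -12);  v_rel = (-7, -10),  |v_rel|² = 149
v_rel×d = (-7)·(-12) − (-10)·(-7) = 14
since m = R²·149 − 14²:  R² = (196 + 14704) / 149 = 100
R = √100 = 10  ⇒  r_B = 10 − 2 = 8

rB=8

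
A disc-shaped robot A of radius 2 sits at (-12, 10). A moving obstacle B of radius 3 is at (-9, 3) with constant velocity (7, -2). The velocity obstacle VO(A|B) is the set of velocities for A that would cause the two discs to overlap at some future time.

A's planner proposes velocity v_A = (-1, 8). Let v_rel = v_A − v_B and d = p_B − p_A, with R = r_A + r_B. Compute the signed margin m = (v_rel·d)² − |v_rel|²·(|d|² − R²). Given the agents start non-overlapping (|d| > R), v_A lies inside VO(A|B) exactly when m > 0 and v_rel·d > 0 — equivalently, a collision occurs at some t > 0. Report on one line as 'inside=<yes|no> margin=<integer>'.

d = (3, -7),  |d|² = 58;  R = 2+3 = 5,  c = 58−5² = 33
v_rel = (-8, 10),  |v_rel|² = 164;  v_rel·d = (-8)·(3) + (10)·(-7) = -94
164·t² + 188·t + 33 = 0  ⇒  m = (-94)² − 164·33 = 3424
m = 3424 > 0,  v_rel·d = -94 < 0  ⇒  outside

inside=no margin=3424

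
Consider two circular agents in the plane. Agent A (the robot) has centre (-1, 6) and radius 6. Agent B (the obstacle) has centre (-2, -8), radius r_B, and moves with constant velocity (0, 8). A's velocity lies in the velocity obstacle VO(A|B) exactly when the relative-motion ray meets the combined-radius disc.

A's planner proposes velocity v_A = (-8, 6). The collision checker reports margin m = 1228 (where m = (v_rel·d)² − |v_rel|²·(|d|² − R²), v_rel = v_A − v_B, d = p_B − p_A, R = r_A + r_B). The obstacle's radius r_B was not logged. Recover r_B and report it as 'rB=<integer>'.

m = 1228
d = (-1, -14);  v_rel = (-8, -2),  |v_rel|² = 68
v_rel×d = (-8)·(-14) − (-2)·(-1) = 110
since m = R²·68 − 110²:  R² = (12100 + 1228) / 68 = 196
R = √196 = 14  ⇒  r_B = 14 − 6 = 8

rB=8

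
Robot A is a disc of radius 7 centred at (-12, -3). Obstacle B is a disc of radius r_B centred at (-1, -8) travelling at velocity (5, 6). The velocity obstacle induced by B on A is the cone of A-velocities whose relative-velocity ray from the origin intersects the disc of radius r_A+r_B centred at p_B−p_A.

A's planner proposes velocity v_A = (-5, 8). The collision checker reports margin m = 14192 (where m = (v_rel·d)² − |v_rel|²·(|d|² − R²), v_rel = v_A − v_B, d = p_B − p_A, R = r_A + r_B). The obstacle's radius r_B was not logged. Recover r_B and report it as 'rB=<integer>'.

m = 14192
d = (11, -5);  v_rel = (-10, 2),  |v_rel|² = 104
v_rel×d = (-10)·(-5) − (2)·(11) = 28
since m = R²·104 − 28²:  R² = (784 + 14192) / 104 = 144
R = √144 = 12  ⇒  r_B = 12 − 7 = 5

rB=5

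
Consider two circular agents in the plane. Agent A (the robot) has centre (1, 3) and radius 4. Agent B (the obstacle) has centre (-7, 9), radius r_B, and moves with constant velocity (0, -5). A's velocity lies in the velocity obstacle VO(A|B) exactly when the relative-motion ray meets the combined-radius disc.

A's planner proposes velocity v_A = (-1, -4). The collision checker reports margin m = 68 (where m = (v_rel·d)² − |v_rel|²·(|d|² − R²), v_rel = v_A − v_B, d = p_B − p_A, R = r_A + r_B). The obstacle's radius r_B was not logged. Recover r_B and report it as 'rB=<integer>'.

m = 68
d = (-8, 6);  v_rel = (-1, 1),  |v_rel|² = 2
v_rel×d = (-1)·(6) − (1)·(-8) = 2
since m = R²·2 − 2²:  R² = (4 + 68) / 2 = 36
R = √36 = 6  ⇒  r_B = 6 − 4 = 2

rB=2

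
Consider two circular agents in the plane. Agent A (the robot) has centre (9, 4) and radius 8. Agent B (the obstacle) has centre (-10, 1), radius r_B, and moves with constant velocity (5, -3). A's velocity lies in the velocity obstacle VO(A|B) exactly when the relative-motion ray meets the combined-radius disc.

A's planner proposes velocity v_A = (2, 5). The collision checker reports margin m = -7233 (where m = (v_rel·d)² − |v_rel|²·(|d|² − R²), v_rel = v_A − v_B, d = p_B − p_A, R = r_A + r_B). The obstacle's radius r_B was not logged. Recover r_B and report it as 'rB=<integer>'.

m = -7233
d = (-19, -3);  v_rel = (-3, 8),  |v_rel|² = 73
v_rel×d = (-3)·(-3) − (8)·(-19) = 161
since m = R²·73 − 161²:  R² = (25921 + -7233) / 73 = 256
R = √256 = 16  ⇒  r_B = 16 − 8 = 8

rB=8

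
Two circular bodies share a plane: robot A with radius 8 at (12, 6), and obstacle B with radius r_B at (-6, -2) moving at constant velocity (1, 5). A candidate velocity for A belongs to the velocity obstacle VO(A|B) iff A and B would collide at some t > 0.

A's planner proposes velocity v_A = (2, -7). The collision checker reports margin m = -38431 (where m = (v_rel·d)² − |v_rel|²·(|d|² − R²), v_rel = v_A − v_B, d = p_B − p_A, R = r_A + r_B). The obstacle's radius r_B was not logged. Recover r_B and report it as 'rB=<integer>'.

m = -38431
d = (-18, -8);  v_rel = (1, -12),  |v_rel|² = 145
v_rel×d = (1)·(-8) − (-12)·(-18) = -224
since m = R²·145 − (-224)²:  R² = (50176 + -38431) / 145 = 81
R = √81 = 9  ⇒  r_B = 9 − 8 = 1

rB=1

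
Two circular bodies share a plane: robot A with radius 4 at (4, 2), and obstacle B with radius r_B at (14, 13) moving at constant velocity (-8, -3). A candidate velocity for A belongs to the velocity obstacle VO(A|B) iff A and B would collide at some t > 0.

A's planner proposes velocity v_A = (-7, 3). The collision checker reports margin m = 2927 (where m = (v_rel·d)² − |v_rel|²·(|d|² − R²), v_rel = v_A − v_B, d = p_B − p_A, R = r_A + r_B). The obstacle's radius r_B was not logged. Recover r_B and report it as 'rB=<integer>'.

m = 2927
d = (10, 11);  v_rel = (1, 6),  |v_rel|² = 37
v_rel×d = (1)·(11) − (6)·(10) = -49
since m = R²·37 − (-49)²:  R² = (2401 + 2927) / 37 = 144
R = √144 = 12  ⇒  r_B = 12 − 4 = 8

rB=8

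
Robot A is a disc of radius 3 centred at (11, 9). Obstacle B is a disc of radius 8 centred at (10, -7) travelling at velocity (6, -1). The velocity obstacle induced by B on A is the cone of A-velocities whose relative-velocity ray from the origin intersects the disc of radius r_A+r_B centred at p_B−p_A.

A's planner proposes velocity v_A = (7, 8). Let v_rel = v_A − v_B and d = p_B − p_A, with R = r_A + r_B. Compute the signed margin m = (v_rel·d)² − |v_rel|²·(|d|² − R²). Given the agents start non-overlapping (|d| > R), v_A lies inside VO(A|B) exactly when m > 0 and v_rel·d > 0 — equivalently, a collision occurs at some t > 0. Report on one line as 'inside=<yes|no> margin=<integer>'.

d = (-1, -16),  |d|² = 257;  R = 3+8 = 11,  c = 257−11² = 136
v_rel = (1, 9),  |v_rel|² = 82;  v_rel·d = (1)·(-1) + (9)·(-16) = -145
82·t² + 290·t + 136 = 0  ⇒  m = (-145)² − 82·136 = 9873
m = 9873 > 0,  v_rel·d = -145 < 0  ⇒  outside

inside=no margin=9873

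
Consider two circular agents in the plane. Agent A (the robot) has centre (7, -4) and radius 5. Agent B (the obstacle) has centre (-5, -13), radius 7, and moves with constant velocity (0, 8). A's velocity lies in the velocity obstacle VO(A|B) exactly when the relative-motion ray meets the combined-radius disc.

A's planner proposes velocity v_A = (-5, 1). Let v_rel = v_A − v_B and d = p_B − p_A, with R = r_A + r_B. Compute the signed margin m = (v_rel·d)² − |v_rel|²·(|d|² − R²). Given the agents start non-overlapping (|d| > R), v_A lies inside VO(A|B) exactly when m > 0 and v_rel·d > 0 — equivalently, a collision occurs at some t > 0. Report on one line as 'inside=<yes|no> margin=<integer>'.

d = (-12, -9),  |d|² = 225;  R = 5+7 = 12,  c = 225−12² = 81
v_rel = (-5, -7),  |v_rel|² = 74;  v_rel·d = (-5)·(-12) + (-7)·(-9) = 123
74·t² − 246·t + 81 = 0  ⇒  m = 123² − 74·81 = 9135
m = 9135 > 0,  v_rel·d = 123 > 0  ⇒  inside

inside=yes margin=9135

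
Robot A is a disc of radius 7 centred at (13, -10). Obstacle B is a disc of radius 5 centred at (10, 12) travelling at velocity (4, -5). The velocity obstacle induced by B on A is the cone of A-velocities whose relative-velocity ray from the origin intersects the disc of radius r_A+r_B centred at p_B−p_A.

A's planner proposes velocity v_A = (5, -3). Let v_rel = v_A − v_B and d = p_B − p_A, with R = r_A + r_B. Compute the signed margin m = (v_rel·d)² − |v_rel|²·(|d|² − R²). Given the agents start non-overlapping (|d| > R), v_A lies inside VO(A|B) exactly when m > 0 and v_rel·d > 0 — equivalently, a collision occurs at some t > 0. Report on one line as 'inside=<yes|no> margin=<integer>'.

d = (-3, 22),  |d|² = 493;  R = 7+5 = 12,  c = 493−12² = 349
v_rel = (1, 2),  |v_rel|² = 5;  v_rel·d = (1)·(-3) + (2)·(22) = 41
5·t² − 82·t + 349 = 0  ⇒  m = 41² − 5·349 = -64
m = -64 < 0,  v_rel·d = 41 > 0  ⇒  outside

inside=no margin=-64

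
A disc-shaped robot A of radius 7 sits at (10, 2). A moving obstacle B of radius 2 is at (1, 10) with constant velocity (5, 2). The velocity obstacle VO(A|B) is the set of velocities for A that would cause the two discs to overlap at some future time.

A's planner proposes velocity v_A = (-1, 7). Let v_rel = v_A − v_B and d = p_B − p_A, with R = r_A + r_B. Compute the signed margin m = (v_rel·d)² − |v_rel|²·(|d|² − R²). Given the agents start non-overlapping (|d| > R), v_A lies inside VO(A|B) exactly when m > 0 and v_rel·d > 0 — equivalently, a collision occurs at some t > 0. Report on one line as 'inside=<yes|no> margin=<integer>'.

d = (-9, 8),  |d|² = 145;  R = 7+2 = 9,  c = 145−9² = 64
v_rel = (-6, 5),  |v_rel|² = 61;  v_rel·d = (-6)·(-9) + (5)·(8) = 94
61·t² − 188·t + 64 = 0  ⇒  m = 94² − 61·64 = 4932
m = 4932 > 0,  v_rel·d = 94 > 0  ⇒  inside

inside=yes margin=4932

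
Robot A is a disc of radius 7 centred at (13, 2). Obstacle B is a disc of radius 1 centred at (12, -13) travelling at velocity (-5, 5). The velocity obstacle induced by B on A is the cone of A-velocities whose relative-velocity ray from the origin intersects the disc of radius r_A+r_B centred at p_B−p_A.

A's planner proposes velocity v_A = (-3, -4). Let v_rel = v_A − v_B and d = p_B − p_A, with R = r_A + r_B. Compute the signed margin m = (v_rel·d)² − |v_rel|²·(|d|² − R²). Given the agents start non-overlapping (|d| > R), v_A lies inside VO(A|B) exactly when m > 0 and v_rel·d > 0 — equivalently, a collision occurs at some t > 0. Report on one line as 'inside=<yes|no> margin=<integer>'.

d = (-1, -15),  |d|² = 226;  R = 7+1 = 8,  c = 226−8² = 162
v_rel = (2, -9),  |v_rel|² = 85;  v_rel·d = (2)·(-1) + (-9)·(-15) = 133
85·t² − 266·t + 162 = 0  ⇒  m = 133² − 85·162 = 3919
m = 3919 > 0,  v_rel·d = 133 > 0  ⇒  inside

inside=yes margin=3919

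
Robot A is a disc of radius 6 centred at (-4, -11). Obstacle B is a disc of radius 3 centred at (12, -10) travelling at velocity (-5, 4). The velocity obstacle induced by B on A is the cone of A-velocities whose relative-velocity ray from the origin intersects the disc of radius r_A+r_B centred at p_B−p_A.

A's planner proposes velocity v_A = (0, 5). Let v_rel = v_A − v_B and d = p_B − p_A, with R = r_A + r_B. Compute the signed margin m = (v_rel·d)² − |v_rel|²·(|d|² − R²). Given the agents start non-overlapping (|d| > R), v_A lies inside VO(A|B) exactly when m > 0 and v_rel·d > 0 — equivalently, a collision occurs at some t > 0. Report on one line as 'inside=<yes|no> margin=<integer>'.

d = (16, 1),  |d|² = 257;  R = 6+3 = 9,  c = 257−9² = 176
v_rel = (5, 1),  |v_rel|² = 26;  v_rel·d = (5)·(16) + (1)·(1) = 81
26·t² − 162·t + 176 = 0  ⇒  m = 81² − 26·176 = 1985
m = 1985 > 0,  v_rel·d = 81 > 0  ⇒  inside

inside=yes margin=1985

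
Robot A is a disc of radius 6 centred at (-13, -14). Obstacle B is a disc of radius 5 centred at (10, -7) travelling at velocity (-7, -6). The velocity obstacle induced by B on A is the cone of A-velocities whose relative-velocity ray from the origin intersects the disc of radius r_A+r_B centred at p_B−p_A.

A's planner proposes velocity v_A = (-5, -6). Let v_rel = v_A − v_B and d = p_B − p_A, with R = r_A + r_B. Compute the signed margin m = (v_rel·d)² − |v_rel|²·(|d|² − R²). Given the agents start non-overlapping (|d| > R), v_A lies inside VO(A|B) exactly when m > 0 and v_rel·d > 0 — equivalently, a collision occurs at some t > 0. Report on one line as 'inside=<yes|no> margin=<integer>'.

d = (23, 7),  |d|² = 578;  R = 6+5 = 11,  c = 578−11² = 457
v_rel = (2, 0),  |v_rel|² = 4;  v_rel·d = (2)·(23) + (0)·(7) = 46
4·t² − 92·t + 457 = 0  ⇒  m = 46² − 4·457 = 288
m = 288 > 0,  v_rel·d = 46 > 0  ⇒  inside

inside=yes margin=288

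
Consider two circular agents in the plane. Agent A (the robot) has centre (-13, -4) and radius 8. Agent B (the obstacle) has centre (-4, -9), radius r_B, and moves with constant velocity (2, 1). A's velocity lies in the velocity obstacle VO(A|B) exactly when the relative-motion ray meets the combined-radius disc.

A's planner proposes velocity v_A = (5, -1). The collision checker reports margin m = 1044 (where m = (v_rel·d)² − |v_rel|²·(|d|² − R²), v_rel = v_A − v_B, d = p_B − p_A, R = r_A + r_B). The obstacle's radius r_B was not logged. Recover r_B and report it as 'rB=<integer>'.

m = 1044
d = (9, -5);  v_rel = (3, -2),  |v_rel|² = 13
v_rel×d = (3)·(-5) − (-2)·(9) = 3
since m = R²·13 − 3²:  R² = (9 + 1044) / 13 = 81
R = √81 = 9  ⇒  r_B = 9 − 8 = 1

rB=1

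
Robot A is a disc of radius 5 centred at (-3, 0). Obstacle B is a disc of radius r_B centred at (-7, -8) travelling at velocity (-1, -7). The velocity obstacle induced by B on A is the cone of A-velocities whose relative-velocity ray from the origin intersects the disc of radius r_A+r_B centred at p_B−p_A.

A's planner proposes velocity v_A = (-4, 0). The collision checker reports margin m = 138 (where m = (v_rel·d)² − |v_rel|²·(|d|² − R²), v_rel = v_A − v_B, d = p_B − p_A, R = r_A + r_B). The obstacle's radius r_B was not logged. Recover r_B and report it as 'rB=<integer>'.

m = 138
d = (-4, -8);  v_rel = (-3, 7),  |v_rel|² = 58
v_rel×d = (-3)·(-8) − (7)·(-4) = 52
since m = R²·58 − 52²:  R² = (2704 + 138) / 58 = 49
R = √49 = 7  ⇒  r_B = 7 − 5 = 2

rB=2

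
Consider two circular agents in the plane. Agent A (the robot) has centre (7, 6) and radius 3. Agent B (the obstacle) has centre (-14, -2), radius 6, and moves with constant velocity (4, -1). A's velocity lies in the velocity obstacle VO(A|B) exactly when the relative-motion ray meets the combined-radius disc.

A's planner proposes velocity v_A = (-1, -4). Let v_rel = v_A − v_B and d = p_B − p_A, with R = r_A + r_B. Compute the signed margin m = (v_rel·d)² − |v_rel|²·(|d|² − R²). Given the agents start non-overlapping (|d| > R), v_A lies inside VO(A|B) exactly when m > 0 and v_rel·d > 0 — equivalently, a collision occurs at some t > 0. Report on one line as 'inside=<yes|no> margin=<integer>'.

d = (-21, -8),  |d|² = 505;  R = 3+6 = 9,  c = 505−9² = 424
v_rel = (-5, -3),  |v_rel|² = 34;  v_rel·d = (-5)·(-21) + (-3)·(-8) = 129
34·t² − 258·t + 424 = 0  ⇒  m = 129² − 34·424 = 2225
m = 2225 > 0,  v_rel·d = 129 > 0  ⇒  inside

inside=yes margin=2225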